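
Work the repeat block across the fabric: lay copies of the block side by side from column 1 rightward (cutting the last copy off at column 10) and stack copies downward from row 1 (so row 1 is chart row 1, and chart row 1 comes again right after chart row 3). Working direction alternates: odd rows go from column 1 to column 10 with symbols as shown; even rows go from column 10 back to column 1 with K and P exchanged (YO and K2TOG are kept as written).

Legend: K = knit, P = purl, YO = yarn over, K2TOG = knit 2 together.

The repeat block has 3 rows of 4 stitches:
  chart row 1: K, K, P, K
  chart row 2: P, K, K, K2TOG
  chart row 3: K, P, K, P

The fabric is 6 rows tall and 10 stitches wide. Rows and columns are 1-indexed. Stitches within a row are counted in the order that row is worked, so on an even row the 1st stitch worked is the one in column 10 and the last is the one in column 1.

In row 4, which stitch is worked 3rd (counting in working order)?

For row 4: chart row = ((4-1) mod 3) + 1 = 1; this is a WS (even) row.
Chart row 1 tiled across columns 1-10: K K P K K K P K K K
Wrong side: read the tiled row from column 10 down to 1 and exchange K with P (leave YO, K2TOG).
Row 4 as worked: P P P K P P P K P P
Stitch 3 in working order -> P

Stitch:
P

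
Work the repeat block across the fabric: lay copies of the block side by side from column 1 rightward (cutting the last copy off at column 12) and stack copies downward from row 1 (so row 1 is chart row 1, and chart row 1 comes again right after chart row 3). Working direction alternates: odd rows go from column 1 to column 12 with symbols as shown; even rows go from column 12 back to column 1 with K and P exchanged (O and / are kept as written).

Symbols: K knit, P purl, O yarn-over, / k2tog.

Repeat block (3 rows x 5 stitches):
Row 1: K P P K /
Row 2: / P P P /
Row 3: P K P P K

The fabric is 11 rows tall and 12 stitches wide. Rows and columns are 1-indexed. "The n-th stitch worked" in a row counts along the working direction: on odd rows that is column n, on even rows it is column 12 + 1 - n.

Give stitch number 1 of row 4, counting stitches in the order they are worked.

Stitch:
K

Derivation:
For row 4: chart row = ((4-1) mod 3) + 1 = 1; this is a WS (even) row.
Chart row 1 tiled across columns 1-12: K P P K / K P P K / K P
WS row: flip the tiled sequence (start at column 12) and apply K<->P; O and / stay.
Row 4 as worked: K P / P K K P / P K K P
Stitch 1 in working order -> K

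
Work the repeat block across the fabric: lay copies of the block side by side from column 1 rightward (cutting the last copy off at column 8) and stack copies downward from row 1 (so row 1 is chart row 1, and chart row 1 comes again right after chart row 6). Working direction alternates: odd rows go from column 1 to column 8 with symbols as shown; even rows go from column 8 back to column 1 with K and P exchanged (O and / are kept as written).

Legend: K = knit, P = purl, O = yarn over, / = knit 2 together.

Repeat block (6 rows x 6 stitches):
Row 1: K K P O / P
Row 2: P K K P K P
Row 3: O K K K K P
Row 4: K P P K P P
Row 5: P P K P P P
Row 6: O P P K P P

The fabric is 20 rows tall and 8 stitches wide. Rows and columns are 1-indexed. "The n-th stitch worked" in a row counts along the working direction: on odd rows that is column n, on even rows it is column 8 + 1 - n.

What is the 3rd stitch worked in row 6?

Stitch:
K

Derivation:
For row 6: chart row = ((6-1) mod 6) + 1 = 6; this is a WS (even) row.
Chart row 6 tiled across columns 1-8: O P P K P P O P
Wrong side: read the tiled row from column 8 down to 1 and exchange K with P (leave O, /).
Row 6 as worked: K O K K P K K O
Counting 3 along the worked row gives K.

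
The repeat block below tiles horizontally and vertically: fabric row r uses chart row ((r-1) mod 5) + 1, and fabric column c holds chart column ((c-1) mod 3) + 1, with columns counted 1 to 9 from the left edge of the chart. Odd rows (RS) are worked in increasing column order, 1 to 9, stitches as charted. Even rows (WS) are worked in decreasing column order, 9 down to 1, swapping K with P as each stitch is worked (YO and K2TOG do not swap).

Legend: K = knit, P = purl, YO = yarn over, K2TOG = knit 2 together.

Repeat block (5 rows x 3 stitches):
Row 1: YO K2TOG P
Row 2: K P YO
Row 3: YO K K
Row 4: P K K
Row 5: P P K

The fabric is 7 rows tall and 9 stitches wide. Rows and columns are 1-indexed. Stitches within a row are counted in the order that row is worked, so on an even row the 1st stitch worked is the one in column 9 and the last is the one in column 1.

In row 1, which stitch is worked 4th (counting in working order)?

Stitch:
YO

Derivation:
Row 1: (1-1) mod 5 = 0, so use chart row 1. Odd row -> RS.
Chart row 1 tiled across columns 1-9: YO K2TOG P YO K2TOG P YO K2TOG P
Right side: take the tiled row as-is (worked left to right from column 1).
The 4th stitch worked is YO.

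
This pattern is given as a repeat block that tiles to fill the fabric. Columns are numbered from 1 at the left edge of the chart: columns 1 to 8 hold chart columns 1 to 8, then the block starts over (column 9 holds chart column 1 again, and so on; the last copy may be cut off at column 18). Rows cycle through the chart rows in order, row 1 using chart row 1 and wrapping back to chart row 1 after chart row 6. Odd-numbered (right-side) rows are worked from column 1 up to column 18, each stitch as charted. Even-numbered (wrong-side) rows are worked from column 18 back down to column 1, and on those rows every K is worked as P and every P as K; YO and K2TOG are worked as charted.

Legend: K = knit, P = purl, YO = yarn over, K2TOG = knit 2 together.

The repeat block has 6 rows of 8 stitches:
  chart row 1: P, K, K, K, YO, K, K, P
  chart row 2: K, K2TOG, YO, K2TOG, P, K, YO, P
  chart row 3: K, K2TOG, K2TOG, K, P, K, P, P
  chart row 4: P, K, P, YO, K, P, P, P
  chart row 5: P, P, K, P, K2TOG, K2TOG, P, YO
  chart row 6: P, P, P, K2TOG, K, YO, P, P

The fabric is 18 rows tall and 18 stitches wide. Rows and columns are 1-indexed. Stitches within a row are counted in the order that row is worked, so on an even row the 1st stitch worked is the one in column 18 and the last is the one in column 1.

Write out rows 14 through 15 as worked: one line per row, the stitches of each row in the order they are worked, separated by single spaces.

== ROWS AS WORKED ==
K2TOG P K YO P K K2TOG YO K2TOG P K YO P K K2TOG YO K2TOG P
K K2TOG K2TOG K P K P P K K2TOG K2TOG K P K P P K K2TOG

Derivation:
Row 14: chart row 2, WS - tiled (columns 1-18): K K2TOG YO K2TOG P K YO P K K2TOG YO K2TOG P K YO P K K2TOG; work from column 18 back to 1 with K<->P swapped.
Row 15: chart row 3, RS - tile across columns 1-18 and work as-is.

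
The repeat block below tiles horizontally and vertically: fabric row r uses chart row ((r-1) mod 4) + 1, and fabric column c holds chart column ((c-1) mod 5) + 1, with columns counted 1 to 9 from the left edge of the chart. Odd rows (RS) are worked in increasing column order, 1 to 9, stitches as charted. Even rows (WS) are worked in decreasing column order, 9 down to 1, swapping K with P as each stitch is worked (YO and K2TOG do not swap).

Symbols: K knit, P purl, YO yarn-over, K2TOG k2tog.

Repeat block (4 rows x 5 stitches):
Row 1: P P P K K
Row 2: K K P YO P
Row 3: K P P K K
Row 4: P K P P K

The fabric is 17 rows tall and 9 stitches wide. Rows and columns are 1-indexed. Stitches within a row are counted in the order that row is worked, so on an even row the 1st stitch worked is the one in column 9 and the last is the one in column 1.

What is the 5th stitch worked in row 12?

For row 12: chart row = ((12-1) mod 4) + 1 = 4; this is a WS (even) row.
Chart row 4 tiled across columns 1-9: P K P P K P K P P
WS row: flip the tiled sequence (start at column 9) and apply K<->P; YO and K2TOG stay.
Row 12 as worked: K K P K P K K P K
Counting 5 along the worked row gives P.

== STITCH ==
P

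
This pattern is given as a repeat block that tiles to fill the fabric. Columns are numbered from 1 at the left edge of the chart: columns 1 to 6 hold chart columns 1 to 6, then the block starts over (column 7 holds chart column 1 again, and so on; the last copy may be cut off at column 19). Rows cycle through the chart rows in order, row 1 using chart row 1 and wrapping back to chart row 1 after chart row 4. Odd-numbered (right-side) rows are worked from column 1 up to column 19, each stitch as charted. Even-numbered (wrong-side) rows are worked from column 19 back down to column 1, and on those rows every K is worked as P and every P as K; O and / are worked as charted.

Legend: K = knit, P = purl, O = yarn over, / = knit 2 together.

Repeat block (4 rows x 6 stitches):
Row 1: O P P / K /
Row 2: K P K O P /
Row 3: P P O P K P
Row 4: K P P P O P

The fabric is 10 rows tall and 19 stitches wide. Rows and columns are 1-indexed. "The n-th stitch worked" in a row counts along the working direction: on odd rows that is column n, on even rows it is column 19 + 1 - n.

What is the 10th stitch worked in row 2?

Row 2: (2-1) mod 4 = 1, so use chart row 2. Even row -> WS.
Chart row 2 tiled across columns 1-19: K P K O P / K P K O P / K P K O P / K
WS: work from column 19 back to column 1 (reverse the tiled row), swapping K<->P (O and / unchanged).
Row 2 as worked: P / K O P K P / K O P K P / K O P K P
The 10th stitch worked is O.

Stitch:
O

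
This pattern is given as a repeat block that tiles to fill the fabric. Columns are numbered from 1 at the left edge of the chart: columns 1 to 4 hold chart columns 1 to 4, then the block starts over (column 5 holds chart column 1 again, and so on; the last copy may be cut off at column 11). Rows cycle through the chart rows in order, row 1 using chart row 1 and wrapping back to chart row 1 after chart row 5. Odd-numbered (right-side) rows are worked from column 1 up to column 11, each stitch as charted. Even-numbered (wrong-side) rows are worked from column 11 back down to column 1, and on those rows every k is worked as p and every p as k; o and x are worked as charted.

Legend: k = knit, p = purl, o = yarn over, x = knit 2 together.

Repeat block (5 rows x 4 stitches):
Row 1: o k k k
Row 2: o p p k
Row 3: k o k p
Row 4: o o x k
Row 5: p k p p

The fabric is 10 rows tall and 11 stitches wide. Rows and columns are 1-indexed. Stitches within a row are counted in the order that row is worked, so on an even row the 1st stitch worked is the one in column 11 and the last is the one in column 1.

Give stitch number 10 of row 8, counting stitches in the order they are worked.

Stitch:
o

Derivation:
Row 8 uses chart row ((8-1) mod 5)+1 = 3. Row 8 is even, so WS.
Chart row 3 tiled across columns 1-11: k o k p k o k p k o k
WS row: flip the tiled sequence (start at column 11) and apply k<->p; o and x stay.
Row 8 as worked: p o p k p o p k p o p
The 10th stitch worked is o.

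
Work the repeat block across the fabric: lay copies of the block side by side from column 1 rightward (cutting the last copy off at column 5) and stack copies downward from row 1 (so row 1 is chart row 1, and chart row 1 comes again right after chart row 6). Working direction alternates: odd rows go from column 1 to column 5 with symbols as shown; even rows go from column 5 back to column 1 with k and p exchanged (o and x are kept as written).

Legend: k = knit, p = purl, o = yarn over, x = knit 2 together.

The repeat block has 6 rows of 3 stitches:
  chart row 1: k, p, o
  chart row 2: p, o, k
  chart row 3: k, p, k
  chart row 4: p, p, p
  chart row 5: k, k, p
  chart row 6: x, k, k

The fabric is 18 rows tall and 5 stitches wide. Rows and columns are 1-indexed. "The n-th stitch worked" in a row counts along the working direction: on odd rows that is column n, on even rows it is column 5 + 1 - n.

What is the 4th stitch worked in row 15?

For row 15: chart row = ((15-1) mod 6) + 1 = 3; this is a RS (odd) row.
Chart row 3 tiled across columns 1-5: k p k k p
RS: work column 1 to column 5, symbols as charted — the tiled row is the row as worked.
The 4th stitch worked is k.

Result:
k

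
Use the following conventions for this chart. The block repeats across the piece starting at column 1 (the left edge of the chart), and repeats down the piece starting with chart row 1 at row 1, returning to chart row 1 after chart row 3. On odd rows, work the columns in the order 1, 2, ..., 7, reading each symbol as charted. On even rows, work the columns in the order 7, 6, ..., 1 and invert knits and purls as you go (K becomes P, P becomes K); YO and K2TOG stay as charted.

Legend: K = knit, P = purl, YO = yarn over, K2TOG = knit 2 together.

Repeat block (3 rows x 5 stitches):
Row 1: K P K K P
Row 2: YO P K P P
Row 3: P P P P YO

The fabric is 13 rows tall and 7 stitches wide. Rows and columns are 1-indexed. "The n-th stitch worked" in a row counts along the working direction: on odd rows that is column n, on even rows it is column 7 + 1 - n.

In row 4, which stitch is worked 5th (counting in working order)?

Row 4 uses chart row ((4-1) mod 3)+1 = 1. Row 4 is even, so WS.
Chart row 1 tiled across columns 1-7: K P K K P K P
Wrong side: read the tiled row from column 7 down to 1 and exchange K with P (leave YO, K2TOG).
Row 4 as worked: K P K P P K P
Counting 5 along the worked row gives P.

Result:
P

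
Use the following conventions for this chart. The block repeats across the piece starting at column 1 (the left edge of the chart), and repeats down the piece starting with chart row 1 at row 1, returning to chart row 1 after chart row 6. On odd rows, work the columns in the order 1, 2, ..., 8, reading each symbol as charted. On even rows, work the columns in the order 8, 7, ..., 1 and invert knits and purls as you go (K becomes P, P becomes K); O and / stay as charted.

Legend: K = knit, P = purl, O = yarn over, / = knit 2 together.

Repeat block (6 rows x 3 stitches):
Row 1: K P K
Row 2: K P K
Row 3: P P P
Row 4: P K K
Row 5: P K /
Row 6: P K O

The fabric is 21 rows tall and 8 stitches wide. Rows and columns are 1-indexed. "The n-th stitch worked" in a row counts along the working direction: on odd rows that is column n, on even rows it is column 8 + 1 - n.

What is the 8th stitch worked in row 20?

Row 20 uses chart row ((20-1) mod 6)+1 = 2. Row 20 is even, so WS.
Chart row 2 tiled across columns 1-8: K P K K P K K P
WS: work from column 8 back to column 1 (reverse the tiled row), swapping K<->P (O and / unchanged).
Row 20 as worked: K P P K P P K P
Stitch 8 in working order -> P

Stitch:
P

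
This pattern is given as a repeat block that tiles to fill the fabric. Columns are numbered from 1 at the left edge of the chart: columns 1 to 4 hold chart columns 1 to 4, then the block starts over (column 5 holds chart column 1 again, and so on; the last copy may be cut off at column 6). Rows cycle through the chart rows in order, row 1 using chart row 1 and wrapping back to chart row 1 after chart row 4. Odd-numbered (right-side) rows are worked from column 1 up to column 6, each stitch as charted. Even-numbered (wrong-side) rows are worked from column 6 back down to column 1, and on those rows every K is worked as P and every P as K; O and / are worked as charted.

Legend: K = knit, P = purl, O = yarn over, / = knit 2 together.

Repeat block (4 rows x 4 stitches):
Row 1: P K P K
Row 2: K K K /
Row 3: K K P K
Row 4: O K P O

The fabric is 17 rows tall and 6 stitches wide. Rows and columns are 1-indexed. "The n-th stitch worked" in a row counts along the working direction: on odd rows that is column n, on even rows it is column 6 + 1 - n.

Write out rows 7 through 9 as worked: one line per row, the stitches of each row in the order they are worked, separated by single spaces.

Result:
K K P K K K
P O O K P O
P K P K P K

Derivation:
Row 7: chart row 3, RS - tile across columns 1-6 and work as-is.
Row 8: chart row 4, WS - tiled (columns 1-6): O K P O O K; work from column 6 back to 1 with K<->P swapped.
Row 9: chart row 1, RS - tile across columns 1-6 and work as-is.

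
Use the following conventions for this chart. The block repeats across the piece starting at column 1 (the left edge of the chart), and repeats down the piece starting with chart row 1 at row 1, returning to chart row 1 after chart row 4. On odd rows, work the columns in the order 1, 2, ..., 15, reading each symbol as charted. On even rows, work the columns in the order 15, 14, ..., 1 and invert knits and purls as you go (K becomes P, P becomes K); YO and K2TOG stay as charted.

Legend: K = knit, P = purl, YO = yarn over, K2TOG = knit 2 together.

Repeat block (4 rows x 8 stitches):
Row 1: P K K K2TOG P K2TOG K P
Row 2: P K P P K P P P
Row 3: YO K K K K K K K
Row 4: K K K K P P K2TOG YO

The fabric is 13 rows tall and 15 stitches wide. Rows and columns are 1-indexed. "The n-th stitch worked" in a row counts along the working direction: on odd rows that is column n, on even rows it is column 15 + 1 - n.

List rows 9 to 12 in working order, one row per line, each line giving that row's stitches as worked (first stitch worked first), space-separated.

== ROWS AS WORKED ==
P K K K2TOG P K2TOG K P P K K K2TOG P K2TOG K
K K P K K P K K K K P K K P K
YO K K K K K K K YO K K K K K K
K2TOG K K P P P P YO K2TOG K K P P P P

Derivation:
Row 9: chart row 1, RS - tile across columns 1-15 and work as-is.
Row 10: chart row 2, WS - tiled (columns 1-15): P K P P K P P P P K P P K P P; work from column 15 back to 1 with K<->P swapped.
Row 11: chart row 3, RS - tile across columns 1-15 and work as-is.
Row 12: chart row 4, WS - tiled (columns 1-15): K K K K P P K2TOG YO K K K K P P K2TOG; work from column 15 back to 1 with K<->P swapped.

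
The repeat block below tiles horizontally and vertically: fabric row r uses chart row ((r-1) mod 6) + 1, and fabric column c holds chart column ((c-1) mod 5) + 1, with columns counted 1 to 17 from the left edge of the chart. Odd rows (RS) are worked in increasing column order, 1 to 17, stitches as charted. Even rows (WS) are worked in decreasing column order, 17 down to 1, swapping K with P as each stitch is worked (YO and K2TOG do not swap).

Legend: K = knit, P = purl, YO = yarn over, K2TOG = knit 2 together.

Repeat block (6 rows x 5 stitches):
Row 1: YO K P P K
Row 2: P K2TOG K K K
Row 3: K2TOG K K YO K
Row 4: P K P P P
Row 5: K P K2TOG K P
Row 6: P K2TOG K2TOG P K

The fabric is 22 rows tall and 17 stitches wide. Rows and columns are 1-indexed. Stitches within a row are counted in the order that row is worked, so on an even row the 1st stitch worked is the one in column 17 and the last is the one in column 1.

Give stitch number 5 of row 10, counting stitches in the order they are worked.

For row 10: chart row = ((10-1) mod 6) + 1 = 4; this is a WS (even) row.
Chart row 4 tiled across columns 1-17: P K P P P P K P P P P K P P P P K
WS: work from column 17 back to column 1 (reverse the tiled row), swapping K<->P (YO and K2TOG unchanged).
Row 10 as worked: P K K K K P K K K K P K K K K P K
Counting 5 along the worked row gives K.

== STITCH ==
K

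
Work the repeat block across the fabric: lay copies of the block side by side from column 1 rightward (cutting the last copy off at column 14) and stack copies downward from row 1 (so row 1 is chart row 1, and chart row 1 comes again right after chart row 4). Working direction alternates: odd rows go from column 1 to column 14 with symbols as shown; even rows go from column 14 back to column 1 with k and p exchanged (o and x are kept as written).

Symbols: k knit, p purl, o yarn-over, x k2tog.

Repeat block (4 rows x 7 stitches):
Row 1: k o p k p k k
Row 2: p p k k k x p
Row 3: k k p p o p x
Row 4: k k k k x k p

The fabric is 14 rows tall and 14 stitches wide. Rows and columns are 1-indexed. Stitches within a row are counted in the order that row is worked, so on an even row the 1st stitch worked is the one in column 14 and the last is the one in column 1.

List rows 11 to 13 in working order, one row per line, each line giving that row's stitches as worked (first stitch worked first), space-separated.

Row 11: chart row 3, RS - tile across columns 1-14 and work as-is.
Row 12: chart row 4, WS - tiled (columns 1-14): k k k k x k p k k k k x k p; work from column 14 back to 1 with k<->p swapped.
Row 13: chart row 1, RS - tile across columns 1-14 and work as-is.

Result:
k k p p o p x k k p p o p x
k p x p p p p k p x p p p p
k o p k p k k k o p k p k k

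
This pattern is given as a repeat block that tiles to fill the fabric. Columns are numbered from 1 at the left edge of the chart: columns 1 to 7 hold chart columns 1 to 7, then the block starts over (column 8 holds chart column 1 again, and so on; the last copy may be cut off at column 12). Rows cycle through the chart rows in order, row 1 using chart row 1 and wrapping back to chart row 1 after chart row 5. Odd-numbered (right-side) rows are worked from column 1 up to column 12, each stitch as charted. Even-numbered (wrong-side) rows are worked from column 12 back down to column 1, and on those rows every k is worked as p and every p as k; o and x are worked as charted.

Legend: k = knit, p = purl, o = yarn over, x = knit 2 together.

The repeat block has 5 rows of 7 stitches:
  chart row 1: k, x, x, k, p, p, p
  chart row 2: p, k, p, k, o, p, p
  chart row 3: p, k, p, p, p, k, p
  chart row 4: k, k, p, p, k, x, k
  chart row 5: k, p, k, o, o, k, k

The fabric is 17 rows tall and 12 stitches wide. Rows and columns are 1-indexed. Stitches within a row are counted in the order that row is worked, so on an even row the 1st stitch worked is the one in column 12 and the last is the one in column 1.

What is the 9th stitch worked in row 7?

Row 7 uses chart row ((7-1) mod 5)+1 = 2. Row 7 is odd, so RS.
Chart row 2 tiled across columns 1-12: p k p k o p p p k p k o
Right side: take the tiled row as-is (worked left to right from column 1).
The 9th stitch worked is k.

Stitch:
k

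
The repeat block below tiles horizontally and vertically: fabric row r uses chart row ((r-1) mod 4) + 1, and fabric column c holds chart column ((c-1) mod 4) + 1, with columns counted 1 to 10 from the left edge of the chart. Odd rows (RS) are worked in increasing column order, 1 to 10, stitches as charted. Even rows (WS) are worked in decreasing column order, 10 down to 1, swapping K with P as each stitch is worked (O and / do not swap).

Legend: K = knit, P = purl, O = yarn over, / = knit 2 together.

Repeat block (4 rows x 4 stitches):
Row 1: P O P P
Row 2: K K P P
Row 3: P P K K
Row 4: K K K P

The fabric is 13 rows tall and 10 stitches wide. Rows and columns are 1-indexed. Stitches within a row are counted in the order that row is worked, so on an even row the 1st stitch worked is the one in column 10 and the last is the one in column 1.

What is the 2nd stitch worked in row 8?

Row 8: (8-1) mod 4 = 3, so use chart row 4. Even row -> WS.
Chart row 4 tiled across columns 1-10: K K K P K K K P K K
WS: work from column 10 back to column 1 (reverse the tiled row), swapping K<->P (O and / unchanged).
Row 8 as worked: P P K P P P K P P P
Counting 2 along the worked row gives P.

Result:
P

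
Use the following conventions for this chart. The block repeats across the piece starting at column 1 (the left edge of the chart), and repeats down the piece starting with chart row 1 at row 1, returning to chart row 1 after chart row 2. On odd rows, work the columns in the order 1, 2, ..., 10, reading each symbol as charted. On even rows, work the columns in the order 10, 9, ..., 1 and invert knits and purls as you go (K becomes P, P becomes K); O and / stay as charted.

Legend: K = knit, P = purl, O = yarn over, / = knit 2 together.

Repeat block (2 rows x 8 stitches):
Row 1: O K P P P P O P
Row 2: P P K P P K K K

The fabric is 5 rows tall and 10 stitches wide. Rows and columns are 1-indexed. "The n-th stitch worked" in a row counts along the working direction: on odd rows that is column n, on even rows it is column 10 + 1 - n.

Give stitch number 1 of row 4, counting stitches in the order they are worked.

Result:
K

Derivation:
Row 4: (4-1) mod 2 = 1, so use chart row 2. Even row -> WS.
Chart row 2 tiled across columns 1-10: P P K P P K K K P P
WS row: flip the tiled sequence (start at column 10) and apply K<->P; O and / stay.
Row 4 as worked: K K P P P K K P K K
Counting 1 along the worked row gives K.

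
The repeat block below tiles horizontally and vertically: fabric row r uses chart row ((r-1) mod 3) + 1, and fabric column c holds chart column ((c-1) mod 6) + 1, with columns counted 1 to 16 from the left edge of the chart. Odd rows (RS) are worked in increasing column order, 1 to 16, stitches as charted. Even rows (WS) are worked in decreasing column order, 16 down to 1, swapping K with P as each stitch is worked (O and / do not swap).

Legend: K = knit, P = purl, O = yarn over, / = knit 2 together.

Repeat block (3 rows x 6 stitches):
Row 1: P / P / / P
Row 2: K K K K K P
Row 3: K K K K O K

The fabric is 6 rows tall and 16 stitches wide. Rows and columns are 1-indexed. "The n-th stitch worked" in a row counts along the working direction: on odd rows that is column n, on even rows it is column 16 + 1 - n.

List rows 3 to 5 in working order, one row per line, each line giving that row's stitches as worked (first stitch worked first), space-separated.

Row 3: chart row 3, RS - tile across columns 1-16 and work as-is.
Row 4: chart row 1, WS - tiled (columns 1-16): P / P / / P P / P / / P P / P /; work from column 16 back to 1 with K<->P swapped.
Row 5: chart row 2, RS - tile across columns 1-16 and work as-is.

Result:
K K K K O K K K K K O K K K K K
/ K / K K / / K / K K / / K / K
K K K K K P K K K K K P K K K K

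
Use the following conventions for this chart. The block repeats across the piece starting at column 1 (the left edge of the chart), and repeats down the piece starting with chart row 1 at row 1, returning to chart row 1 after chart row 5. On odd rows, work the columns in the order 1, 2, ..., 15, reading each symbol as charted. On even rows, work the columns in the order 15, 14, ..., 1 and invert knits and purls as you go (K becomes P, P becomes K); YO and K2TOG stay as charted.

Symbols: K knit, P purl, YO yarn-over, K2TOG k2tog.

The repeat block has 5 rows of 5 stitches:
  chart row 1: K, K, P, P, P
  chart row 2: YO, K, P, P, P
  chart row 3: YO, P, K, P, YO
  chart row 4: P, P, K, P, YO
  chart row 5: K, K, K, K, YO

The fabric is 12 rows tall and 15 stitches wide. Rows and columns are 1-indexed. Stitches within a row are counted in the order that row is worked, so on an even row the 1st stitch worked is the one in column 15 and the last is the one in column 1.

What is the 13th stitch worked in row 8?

Row 8: (8-1) mod 5 = 2, so use chart row 3. Even row -> WS.
Chart row 3 tiled across columns 1-15: YO P K P YO YO P K P YO YO P K P YO
Wrong side: read the tiled row from column 15 down to 1 and exchange K with P (leave YO, K2TOG).
Row 8 as worked: YO K P K YO YO K P K YO YO K P K YO
The 13th stitch worked is P.

Stitch:
P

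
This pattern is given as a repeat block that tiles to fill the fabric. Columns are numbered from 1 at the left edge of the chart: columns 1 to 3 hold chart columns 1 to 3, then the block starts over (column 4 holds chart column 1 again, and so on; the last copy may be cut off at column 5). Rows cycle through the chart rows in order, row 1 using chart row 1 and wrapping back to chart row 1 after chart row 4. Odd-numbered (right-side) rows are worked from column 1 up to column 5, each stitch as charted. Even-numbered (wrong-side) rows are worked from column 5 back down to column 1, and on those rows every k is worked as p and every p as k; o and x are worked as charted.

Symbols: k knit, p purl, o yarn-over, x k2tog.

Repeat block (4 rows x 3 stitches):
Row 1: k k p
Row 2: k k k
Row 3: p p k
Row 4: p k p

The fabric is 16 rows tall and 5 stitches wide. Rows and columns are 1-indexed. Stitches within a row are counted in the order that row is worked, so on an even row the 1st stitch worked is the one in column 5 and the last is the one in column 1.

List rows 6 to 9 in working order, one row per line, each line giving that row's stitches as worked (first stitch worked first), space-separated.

Row 6: chart row 2, WS - tiled (columns 1-5): k k k k k; work from column 5 back to 1 with k<->p swapped.
Row 7: chart row 3, RS - tile across columns 1-5 and work as-is.
Row 8: chart row 4, WS - tiled (columns 1-5): p k p p k; work from column 5 back to 1 with k<->p swapped.
Row 9: chart row 1, RS - tile across columns 1-5 and work as-is.

Result:
p p p p p
p p k p p
p k k p k
k k p k k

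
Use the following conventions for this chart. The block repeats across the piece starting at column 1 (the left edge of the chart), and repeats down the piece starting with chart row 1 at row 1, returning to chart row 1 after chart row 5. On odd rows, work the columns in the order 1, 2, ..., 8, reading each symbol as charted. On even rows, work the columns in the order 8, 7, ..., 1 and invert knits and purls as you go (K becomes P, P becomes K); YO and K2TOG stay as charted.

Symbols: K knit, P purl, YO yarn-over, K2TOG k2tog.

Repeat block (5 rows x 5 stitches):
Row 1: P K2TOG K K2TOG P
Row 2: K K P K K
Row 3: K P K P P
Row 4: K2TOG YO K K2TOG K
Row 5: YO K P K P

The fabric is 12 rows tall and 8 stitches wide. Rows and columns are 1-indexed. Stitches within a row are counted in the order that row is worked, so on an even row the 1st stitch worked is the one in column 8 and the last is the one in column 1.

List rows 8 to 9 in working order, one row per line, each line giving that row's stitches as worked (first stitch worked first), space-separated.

Result:
P K P K K P K P
K2TOG YO K K2TOG K K2TOG YO K

Derivation:
Row 8: chart row 3, WS - tiled (columns 1-8): K P K P P K P K; work from column 8 back to 1 with K<->P swapped.
Row 9: chart row 4, RS - tile across columns 1-8 and work as-is.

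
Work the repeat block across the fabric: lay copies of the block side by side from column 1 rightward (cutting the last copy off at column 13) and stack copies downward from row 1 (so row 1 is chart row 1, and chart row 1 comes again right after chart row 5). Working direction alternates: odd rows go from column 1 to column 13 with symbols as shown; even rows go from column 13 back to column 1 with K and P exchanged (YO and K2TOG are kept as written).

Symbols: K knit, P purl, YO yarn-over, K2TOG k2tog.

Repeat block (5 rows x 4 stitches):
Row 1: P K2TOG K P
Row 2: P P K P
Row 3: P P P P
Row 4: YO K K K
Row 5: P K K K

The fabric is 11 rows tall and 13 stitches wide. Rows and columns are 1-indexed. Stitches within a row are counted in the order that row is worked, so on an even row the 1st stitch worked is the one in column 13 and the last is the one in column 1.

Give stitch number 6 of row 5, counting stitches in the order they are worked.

== STITCH ==
K

Derivation:
Row 5: (5-1) mod 5 = 4, so use chart row 5. Odd row -> RS.
Chart row 5 tiled across columns 1-13: P K K K P K K K P K K K P
RS: work column 1 to column 13, symbols as charted — the tiled row is the row as worked.
Counting 6 along the worked row gives K.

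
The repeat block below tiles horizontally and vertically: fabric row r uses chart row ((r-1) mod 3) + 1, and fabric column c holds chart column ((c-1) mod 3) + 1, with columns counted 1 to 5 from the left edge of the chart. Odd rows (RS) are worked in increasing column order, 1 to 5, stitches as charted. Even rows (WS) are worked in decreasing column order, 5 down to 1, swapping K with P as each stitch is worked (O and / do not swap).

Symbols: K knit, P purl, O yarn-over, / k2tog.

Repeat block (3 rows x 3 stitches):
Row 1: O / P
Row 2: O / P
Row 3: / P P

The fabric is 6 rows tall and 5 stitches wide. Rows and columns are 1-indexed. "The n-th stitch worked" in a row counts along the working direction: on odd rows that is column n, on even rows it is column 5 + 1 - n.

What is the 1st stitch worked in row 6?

For row 6: chart row = ((6-1) mod 3) + 1 = 3; this is a WS (even) row.
Chart row 3 tiled across columns 1-5: / P P / P
WS: work from column 5 back to column 1 (reverse the tiled row), swapping K<->P (O and / unchanged).
Row 6 as worked: K / K K /
Counting 1 along the worked row gives K.

== STITCH ==
K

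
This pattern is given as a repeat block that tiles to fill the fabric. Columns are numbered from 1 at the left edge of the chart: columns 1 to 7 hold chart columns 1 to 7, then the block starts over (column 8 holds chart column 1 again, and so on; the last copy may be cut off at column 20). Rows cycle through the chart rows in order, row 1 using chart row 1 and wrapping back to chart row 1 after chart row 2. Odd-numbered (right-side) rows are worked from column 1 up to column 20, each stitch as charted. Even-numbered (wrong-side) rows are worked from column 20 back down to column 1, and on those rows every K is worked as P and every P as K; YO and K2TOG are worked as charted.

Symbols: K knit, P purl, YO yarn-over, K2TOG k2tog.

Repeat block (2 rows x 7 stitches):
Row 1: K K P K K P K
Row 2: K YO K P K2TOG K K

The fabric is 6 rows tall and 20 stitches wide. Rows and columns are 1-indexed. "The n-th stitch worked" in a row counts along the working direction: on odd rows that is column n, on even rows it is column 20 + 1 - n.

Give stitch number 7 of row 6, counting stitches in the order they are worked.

For row 6: chart row = ((6-1) mod 2) + 1 = 2; this is a WS (even) row.
Chart row 2 tiled across columns 1-20: K YO K P K2TOG K K K YO K P K2TOG K K K YO K P K2TOG K
WS row: flip the tiled sequence (start at column 20) and apply K<->P; YO and K2TOG stay.
Row 6 as worked: P K2TOG K P YO P P P K2TOG K P YO P P P K2TOG K P YO P
Counting 7 along the worked row gives P.

Result:
P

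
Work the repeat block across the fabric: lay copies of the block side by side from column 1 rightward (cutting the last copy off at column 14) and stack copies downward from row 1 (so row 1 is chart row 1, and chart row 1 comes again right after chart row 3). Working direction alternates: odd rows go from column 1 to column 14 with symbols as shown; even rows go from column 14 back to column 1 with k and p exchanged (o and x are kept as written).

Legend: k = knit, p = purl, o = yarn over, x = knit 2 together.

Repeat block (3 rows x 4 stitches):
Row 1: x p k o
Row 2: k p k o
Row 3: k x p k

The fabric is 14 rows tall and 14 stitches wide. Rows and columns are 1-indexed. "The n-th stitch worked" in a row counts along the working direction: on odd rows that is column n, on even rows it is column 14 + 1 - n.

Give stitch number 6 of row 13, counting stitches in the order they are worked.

Stitch:
p

Derivation:
For row 13: chart row = ((13-1) mod 3) + 1 = 1; this is a RS (odd) row.
Chart row 1 tiled across columns 1-14: x p k o x p k o x p k o x p
RS: work column 1 to column 14, symbols as charted — the tiled row is the row as worked.
The 6th stitch worked is p.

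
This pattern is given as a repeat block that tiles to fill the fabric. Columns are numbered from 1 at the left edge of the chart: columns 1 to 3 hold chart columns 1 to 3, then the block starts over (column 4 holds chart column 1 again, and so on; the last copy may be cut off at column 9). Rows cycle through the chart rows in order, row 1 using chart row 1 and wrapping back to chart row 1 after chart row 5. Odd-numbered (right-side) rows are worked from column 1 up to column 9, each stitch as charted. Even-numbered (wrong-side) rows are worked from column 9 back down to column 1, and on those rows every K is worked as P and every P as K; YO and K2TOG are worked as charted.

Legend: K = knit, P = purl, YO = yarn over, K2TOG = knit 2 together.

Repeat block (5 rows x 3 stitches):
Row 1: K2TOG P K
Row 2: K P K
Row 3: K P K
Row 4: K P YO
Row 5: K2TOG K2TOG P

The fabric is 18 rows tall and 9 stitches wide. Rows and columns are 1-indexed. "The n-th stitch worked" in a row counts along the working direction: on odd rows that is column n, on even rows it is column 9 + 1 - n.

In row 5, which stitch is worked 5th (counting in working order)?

Stitch:
K2TOG

Derivation:
Row 5 uses chart row ((5-1) mod 5)+1 = 5. Row 5 is odd, so RS.
Chart row 5 tiled across columns 1-9: K2TOG K2TOG P K2TOG K2TOG P K2TOG K2TOG P
RS row: no reversal, no swap; stitch n worked = column n.
The 5th stitch worked is K2TOG.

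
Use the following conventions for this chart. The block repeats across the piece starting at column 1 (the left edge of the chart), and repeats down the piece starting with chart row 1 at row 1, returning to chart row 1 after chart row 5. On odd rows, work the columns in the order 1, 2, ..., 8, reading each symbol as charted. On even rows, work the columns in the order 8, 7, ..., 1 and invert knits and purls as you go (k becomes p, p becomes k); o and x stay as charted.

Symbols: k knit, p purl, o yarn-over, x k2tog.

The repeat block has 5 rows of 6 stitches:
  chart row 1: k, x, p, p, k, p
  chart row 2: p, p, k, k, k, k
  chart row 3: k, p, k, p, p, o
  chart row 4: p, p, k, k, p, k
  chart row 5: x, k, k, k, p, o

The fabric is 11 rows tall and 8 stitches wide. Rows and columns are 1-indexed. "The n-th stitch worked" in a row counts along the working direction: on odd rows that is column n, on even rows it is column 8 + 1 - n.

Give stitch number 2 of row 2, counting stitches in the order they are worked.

For row 2: chart row = ((2-1) mod 5) + 1 = 2; this is a WS (even) row.
Chart row 2 tiled across columns 1-8: p p k k k k p p
WS row: flip the tiled sequence (start at column 8) and apply k<->p; o and x stay.
Row 2 as worked: k k p p p p k k
Stitch 2 in working order -> k

Result:
k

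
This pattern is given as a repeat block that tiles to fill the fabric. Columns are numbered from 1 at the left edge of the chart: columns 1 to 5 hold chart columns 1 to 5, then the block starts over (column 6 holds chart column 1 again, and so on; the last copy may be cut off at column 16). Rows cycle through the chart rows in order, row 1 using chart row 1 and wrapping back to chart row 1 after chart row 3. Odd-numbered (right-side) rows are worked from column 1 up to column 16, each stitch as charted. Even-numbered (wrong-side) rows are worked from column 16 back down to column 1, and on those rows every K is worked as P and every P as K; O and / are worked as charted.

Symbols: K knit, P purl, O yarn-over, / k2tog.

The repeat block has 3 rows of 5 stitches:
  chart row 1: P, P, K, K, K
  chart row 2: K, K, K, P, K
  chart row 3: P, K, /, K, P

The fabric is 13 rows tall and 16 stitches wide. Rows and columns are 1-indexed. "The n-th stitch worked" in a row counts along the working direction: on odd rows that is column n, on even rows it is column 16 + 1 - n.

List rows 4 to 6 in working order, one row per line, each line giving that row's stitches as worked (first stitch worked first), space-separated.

Row 4: chart row 1, WS - tiled (columns 1-16): P P K K K P P K K K P P K K K P; work from column 16 back to 1 with K<->P swapped.
Row 5: chart row 2, RS - tile across columns 1-16 and work as-is.
Row 6: chart row 3, WS - tiled (columns 1-16): P K / K P P K / K P P K / K P P; work from column 16 back to 1 with K<->P swapped.

Rows as worked:
K P P P K K P P P K K P P P K K
K K K P K K K K P K K K K P K K
K K P / P K K P / P K K P / P K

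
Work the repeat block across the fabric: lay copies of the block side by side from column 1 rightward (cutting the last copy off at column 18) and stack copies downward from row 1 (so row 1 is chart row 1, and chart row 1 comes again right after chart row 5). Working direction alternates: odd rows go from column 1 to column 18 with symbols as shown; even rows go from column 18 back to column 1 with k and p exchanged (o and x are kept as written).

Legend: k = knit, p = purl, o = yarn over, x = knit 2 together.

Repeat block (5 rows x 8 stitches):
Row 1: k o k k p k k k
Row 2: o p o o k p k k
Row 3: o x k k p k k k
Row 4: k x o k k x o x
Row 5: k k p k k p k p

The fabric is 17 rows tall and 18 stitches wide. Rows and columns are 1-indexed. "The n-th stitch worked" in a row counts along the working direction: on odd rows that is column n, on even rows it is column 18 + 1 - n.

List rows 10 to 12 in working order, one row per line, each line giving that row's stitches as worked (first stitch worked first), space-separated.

== ROWS AS WORKED ==
p p k p k p p k p p k p k p p k p p
k o k k p k k k k o k k p k k k k o
k o p p k p o o k o p p k p o o k o

Derivation:
Row 10: chart row 5, WS - tiled (columns 1-18): k k p k k p k p k k p k k p k p k k; work from column 18 back to 1 with k<->p swapped.
Row 11: chart row 1, RS - tile across columns 1-18 and work as-is.
Row 12: chart row 2, WS - tiled (columns 1-18): o p o o k p k k o p o o k p k k o p; work from column 18 back to 1 with k<->p swapped.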